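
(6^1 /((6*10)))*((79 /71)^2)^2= 38950081 /254116810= 0.15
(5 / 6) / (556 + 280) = 5 / 5016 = 0.00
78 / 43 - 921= -39525 / 43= -919.19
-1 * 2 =-2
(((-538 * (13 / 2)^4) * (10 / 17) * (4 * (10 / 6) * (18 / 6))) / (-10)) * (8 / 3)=153658180 / 51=3012905.49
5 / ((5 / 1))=1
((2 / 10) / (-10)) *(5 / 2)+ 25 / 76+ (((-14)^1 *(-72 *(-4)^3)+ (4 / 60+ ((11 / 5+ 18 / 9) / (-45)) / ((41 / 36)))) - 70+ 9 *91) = -7450675741 / 116850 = -63762.74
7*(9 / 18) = 7 / 2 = 3.50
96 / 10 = 48 / 5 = 9.60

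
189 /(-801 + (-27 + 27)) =-21 /89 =-0.24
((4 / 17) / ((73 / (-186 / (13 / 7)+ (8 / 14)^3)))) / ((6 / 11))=-0.59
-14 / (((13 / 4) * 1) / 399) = -22344 / 13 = -1718.77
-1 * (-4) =4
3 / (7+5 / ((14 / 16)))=21 / 89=0.24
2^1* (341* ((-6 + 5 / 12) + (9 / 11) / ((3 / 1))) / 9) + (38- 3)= -19841 / 54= -367.43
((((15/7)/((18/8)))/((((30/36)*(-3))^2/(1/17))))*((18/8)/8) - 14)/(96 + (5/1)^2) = -16657/143990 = -0.12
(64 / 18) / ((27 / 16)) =512 / 243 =2.11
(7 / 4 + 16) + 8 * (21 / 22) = 1117 / 44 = 25.39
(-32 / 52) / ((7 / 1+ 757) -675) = -8 / 1157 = -0.01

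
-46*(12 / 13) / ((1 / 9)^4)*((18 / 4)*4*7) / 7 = -65190096 / 13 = -5014622.77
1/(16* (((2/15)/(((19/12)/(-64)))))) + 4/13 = 0.30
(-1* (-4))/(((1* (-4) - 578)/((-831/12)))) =277/582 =0.48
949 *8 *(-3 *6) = -136656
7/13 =0.54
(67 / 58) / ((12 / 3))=67 / 232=0.29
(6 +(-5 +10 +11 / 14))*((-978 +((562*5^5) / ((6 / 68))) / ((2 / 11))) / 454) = 2841861.21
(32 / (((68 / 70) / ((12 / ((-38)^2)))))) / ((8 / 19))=210 / 323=0.65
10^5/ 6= 50000/ 3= 16666.67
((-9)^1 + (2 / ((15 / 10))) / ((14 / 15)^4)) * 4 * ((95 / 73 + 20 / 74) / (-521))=295286445 / 3378737621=0.09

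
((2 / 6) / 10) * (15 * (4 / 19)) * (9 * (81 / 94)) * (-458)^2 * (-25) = -3822948900 / 893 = -4281017.81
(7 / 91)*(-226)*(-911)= 205886 / 13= 15837.38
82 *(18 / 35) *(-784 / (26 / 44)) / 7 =-7993.11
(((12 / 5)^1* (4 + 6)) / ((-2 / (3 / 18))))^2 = 4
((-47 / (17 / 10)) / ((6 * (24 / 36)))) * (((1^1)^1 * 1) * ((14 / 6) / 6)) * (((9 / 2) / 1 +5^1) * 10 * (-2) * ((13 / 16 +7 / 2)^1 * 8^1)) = 3594325 / 204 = 17619.24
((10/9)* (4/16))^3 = 125/5832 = 0.02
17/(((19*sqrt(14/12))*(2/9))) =153*sqrt(42)/266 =3.73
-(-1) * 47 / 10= 47 / 10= 4.70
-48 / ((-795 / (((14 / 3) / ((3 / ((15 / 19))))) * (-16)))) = -3584 / 3021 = -1.19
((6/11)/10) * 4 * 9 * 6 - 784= -42472/55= -772.22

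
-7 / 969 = -0.01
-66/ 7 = -9.43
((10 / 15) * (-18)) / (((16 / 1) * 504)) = -1 / 672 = -0.00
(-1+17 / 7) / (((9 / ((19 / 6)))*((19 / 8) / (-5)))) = -1.06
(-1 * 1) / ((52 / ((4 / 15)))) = -1 / 195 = -0.01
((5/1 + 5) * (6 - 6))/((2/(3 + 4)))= 0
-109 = -109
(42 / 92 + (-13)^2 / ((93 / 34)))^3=18878253855543109 / 78292892952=241123.47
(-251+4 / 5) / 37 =-1251 / 185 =-6.76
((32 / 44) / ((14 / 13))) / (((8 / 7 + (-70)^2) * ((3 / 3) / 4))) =52 / 94347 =0.00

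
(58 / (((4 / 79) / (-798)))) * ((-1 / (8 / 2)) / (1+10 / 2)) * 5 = 1523515 / 8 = 190439.38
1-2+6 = 5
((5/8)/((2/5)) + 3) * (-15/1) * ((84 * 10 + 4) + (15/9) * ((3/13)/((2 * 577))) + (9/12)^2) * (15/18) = -184983921725/3840512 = -48166.47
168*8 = 1344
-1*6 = -6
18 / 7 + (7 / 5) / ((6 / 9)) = 327 / 70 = 4.67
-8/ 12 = -2/ 3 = -0.67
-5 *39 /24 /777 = -65 /6216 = -0.01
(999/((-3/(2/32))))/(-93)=111/496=0.22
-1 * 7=-7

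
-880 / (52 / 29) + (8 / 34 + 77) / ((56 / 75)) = -4793585 / 12376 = -387.33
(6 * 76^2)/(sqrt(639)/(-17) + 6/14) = -4811408 * sqrt(71)/1595-11684848/1595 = -32743.88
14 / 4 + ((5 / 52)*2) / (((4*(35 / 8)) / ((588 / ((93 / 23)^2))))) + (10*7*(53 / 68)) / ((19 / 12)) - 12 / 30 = 4594532687 / 121057170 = 37.95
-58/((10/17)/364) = -179452/5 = -35890.40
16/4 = 4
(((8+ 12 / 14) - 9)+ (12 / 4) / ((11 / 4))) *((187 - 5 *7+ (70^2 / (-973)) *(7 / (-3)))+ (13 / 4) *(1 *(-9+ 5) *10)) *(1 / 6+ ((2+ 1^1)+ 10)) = 40582379 / 96327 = 421.30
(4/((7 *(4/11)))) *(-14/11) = -2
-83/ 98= -0.85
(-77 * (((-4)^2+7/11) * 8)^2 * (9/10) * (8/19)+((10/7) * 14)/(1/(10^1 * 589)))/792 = -52126199/103455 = -503.85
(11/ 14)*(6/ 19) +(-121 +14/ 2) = -15129/ 133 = -113.75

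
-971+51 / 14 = -13543 / 14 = -967.36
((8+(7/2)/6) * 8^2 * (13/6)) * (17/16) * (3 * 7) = 159341/6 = 26556.83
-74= -74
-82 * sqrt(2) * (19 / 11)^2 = -29602 * sqrt(2) / 121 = -345.98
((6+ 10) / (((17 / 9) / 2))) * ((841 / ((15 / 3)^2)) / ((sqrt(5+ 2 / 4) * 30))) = 40368 * sqrt(22) / 23375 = 8.10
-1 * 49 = -49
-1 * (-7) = 7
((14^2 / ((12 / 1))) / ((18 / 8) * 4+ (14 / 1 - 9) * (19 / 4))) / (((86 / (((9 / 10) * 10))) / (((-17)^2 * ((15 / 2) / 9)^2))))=354025 / 33798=10.47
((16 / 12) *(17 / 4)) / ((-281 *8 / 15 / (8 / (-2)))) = 85 / 562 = 0.15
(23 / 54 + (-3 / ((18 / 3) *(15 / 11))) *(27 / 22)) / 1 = -13 / 540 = -0.02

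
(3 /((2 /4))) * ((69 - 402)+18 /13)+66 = -25008 /13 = -1923.69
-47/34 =-1.38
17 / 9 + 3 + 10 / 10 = 53 / 9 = 5.89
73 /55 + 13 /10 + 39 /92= 3.05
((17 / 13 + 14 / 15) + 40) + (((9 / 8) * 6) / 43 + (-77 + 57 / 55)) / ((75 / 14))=43182043 / 1537250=28.09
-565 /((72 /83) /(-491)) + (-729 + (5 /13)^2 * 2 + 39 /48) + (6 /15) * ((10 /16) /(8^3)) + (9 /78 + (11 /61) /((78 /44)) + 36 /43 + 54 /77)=200741185346039363 /629141280768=319071.71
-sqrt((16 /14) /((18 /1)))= -2*sqrt(7) /21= -0.25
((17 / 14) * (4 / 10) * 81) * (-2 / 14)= -1377 / 245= -5.62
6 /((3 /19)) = 38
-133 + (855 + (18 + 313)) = 1053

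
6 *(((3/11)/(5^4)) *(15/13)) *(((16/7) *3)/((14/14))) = 2592/125125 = 0.02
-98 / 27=-3.63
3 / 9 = 1 / 3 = 0.33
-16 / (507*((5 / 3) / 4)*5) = -64 / 4225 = -0.02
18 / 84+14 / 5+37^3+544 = 3584001 / 70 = 51200.01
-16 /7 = -2.29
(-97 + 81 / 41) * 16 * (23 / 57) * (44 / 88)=-716864 / 2337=-306.75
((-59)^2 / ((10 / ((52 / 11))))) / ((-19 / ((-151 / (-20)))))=-6833203 / 10450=-653.90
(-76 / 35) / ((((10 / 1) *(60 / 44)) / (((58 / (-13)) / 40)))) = 6061 / 341250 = 0.02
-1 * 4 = -4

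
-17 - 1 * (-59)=42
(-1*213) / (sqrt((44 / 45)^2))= -9585 / 44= -217.84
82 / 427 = 0.19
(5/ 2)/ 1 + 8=21/ 2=10.50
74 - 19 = 55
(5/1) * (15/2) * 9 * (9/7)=6075/14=433.93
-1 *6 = -6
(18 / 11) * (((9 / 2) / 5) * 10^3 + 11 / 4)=1477.23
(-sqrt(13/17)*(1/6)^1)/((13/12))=-2*sqrt(221)/221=-0.13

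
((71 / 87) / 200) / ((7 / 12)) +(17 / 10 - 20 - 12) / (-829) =183202 / 4207175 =0.04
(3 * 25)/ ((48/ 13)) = 325/ 16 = 20.31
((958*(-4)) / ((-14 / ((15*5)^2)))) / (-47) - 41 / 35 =-53889427 / 1645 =-32759.53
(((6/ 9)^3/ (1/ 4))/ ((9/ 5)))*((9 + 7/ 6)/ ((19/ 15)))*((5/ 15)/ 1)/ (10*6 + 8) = 6100/ 235467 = 0.03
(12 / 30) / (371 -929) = -1 / 1395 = -0.00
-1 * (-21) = 21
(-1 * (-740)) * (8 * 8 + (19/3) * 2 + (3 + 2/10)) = 177304/3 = 59101.33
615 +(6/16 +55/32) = 19747/32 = 617.09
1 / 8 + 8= 65 / 8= 8.12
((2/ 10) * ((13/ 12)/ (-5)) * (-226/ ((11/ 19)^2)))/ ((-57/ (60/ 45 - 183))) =3042299/ 32670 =93.12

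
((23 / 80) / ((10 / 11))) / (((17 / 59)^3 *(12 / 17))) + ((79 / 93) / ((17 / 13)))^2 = 153178370021 / 7998595200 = 19.15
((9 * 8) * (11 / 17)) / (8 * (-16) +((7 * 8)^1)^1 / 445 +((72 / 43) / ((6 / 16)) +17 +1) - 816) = -841940 / 16651653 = -0.05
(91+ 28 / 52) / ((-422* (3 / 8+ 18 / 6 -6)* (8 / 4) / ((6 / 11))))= 680 / 30173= 0.02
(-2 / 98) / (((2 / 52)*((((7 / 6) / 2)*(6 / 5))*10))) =-26 / 343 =-0.08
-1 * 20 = -20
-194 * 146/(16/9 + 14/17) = -2166786/199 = -10888.37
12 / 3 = 4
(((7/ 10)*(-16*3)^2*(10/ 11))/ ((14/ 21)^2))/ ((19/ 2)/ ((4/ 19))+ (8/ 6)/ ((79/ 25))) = 68802048/ 949927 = 72.43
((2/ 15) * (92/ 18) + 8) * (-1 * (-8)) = 9376/ 135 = 69.45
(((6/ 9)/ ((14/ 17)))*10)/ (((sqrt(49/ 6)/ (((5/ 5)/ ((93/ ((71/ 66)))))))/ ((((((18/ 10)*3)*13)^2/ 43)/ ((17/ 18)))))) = 5831514*sqrt(6)/ 3592435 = 3.98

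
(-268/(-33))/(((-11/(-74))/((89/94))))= 882524/17061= 51.73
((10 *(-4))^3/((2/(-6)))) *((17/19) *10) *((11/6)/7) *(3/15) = 11968000/133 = 89984.96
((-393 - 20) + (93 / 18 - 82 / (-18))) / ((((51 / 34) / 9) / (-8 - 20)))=203252 / 3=67750.67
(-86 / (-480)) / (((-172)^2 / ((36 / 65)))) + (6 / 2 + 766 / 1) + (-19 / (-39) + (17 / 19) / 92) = 902280063533 / 1172558400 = 769.50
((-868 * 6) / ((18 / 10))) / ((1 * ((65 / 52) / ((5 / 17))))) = -34720 / 51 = -680.78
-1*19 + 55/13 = -192/13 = -14.77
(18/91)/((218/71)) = 639/9919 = 0.06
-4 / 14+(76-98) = -156 / 7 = -22.29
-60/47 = -1.28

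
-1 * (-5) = 5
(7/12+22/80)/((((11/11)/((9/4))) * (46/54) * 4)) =8343/14720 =0.57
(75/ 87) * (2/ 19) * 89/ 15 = 890/ 1653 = 0.54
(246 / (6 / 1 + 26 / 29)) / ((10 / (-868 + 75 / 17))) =-52367127 / 17000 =-3080.42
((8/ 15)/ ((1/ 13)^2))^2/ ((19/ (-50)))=-3655808/ 171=-21378.99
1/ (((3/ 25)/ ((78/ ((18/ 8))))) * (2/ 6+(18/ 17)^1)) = 44200/ 213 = 207.51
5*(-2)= -10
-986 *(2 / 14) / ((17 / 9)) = -522 / 7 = -74.57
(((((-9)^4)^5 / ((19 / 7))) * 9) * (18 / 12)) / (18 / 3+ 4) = 2297798771761759543389 / 380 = 6046838873057261956.29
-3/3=-1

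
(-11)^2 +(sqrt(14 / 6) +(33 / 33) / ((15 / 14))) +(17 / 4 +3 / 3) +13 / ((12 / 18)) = sqrt(21) / 3 +8801 / 60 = 148.21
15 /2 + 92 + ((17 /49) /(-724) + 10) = 3884605 /35476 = 109.50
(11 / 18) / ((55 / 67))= 67 / 90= 0.74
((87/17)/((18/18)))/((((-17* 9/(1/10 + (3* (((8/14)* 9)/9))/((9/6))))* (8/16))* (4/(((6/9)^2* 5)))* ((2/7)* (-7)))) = 841/36414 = 0.02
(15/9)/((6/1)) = 0.28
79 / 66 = 1.20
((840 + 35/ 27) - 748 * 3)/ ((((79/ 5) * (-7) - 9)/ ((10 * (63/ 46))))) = 6627775/ 41262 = 160.63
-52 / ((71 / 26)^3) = -2.55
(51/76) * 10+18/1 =939/38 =24.71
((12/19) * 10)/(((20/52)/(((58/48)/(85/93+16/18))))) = 105183/9557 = 11.01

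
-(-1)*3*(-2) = -6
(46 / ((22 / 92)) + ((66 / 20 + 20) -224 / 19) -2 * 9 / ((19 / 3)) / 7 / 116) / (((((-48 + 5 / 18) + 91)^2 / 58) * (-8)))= -3503096343 / 4439041915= -0.79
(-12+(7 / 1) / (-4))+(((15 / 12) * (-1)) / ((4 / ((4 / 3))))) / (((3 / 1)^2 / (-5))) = -365 / 27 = -13.52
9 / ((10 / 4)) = 18 / 5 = 3.60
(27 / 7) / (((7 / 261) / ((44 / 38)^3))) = 75036456 / 336091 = 223.26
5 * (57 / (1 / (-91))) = -25935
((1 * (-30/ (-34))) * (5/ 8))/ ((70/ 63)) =135/ 272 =0.50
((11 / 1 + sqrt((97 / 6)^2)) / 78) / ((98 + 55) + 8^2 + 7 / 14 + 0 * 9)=163 / 101790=0.00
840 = 840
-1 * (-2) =2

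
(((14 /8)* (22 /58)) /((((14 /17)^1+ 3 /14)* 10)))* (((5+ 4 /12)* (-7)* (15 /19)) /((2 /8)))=-1026256 /136097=-7.54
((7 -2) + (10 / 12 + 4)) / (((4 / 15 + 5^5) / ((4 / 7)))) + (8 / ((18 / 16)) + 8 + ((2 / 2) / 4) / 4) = 717099265 / 47254032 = 15.18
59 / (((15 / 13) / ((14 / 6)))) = 5369 / 45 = 119.31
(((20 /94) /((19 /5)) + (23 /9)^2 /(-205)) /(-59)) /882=-357853 /771633254070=-0.00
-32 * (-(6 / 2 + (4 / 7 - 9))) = -1216 / 7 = -173.71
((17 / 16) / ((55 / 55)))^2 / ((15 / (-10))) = -289 / 384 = -0.75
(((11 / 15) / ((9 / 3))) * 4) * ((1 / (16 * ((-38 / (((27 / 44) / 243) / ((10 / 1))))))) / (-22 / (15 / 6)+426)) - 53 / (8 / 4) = -27223801921 / 1027313280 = -26.50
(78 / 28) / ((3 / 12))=78 / 7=11.14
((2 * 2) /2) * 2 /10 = 2 /5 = 0.40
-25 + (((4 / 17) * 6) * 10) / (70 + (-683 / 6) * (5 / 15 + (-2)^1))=-396511 / 15895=-24.95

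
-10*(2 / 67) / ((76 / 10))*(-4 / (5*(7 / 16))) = 640 / 8911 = 0.07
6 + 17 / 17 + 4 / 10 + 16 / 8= 47 / 5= 9.40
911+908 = 1819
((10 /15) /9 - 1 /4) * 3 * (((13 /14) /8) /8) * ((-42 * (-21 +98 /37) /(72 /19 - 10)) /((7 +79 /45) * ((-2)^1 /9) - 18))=-61454835 /1289821184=-0.05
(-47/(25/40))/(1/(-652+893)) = -90616/5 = -18123.20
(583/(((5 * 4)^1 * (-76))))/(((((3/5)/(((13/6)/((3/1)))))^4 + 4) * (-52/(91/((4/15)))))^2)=-7728729936662109375/9375439482780581888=-0.82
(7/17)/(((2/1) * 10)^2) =7/6800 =0.00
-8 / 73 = -0.11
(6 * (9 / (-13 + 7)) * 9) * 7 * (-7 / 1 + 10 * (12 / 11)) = -24381 / 11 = -2216.45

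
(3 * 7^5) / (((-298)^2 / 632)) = 7966518 / 22201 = 358.84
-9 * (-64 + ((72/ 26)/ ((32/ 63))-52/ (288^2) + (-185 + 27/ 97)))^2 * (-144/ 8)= 40463040470464241809/ 4220511879168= 9587235.30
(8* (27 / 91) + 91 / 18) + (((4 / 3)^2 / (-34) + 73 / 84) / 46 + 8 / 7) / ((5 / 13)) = 1274423 / 121992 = 10.45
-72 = -72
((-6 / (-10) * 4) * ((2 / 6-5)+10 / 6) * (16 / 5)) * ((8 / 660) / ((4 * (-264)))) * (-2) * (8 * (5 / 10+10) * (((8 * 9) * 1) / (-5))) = 48384 / 75625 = 0.64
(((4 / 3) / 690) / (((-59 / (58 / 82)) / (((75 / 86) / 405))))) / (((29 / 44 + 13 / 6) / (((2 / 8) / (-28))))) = 319 / 2023876659924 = 0.00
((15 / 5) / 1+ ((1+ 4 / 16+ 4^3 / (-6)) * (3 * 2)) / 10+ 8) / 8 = 107 / 160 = 0.67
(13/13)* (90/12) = 15/2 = 7.50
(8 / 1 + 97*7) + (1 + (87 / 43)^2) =1279681 / 1849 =692.09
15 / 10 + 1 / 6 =5 / 3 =1.67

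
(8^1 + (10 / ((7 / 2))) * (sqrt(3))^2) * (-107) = -12412 / 7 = -1773.14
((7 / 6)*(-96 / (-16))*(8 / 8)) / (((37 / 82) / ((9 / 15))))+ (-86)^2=1369982 / 185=7405.31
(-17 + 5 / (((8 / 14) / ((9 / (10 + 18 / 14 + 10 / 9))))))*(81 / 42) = -898101 / 43736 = -20.53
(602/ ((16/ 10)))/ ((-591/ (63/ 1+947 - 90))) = -346150/ 591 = -585.70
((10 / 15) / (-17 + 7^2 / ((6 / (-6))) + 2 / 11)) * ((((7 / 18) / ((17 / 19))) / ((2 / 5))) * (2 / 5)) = -1463 / 332316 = -0.00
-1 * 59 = -59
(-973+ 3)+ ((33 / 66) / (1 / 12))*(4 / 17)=-16466 / 17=-968.59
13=13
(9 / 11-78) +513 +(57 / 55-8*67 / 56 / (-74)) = 12449671 / 28490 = 436.98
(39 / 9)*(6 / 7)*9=234 / 7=33.43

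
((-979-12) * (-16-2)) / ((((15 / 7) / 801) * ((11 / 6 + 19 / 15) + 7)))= 66678444 / 101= 660182.61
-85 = -85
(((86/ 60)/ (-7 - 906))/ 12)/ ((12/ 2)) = -43/ 1972080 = -0.00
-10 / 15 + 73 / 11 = 197 / 33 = 5.97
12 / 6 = 2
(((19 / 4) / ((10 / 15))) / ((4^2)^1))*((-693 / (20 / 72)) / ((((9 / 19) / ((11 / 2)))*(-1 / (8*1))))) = 8255709 / 80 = 103196.36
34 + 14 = 48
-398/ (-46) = 199/ 23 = 8.65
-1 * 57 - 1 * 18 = -75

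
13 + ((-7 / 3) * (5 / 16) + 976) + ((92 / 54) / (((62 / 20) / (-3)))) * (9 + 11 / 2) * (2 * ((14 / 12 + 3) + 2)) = 693.42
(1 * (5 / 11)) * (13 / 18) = 65 / 198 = 0.33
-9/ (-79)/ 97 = 9/ 7663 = 0.00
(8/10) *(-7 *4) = -112/5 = -22.40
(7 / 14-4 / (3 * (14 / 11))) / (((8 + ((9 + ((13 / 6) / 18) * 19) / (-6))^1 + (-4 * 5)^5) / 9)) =22356 / 14515172245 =0.00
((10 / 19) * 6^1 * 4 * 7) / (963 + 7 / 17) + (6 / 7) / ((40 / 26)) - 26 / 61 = 147950969 / 664373570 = 0.22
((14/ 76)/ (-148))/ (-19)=7/ 106856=0.00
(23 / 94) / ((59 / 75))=1725 / 5546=0.31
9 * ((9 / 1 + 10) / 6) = 57 / 2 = 28.50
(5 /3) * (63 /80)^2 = 1323 /1280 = 1.03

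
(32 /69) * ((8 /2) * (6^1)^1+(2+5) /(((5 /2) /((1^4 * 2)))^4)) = 537344 /43125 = 12.46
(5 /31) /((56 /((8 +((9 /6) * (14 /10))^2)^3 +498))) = 2409240521 /347200000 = 6.94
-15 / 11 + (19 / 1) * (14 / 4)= 65.14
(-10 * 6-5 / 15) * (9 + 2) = -1991 / 3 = -663.67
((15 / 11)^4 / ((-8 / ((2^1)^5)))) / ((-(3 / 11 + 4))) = 202500 / 62557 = 3.24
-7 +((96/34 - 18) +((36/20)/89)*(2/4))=-22.17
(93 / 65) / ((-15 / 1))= -31 / 325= -0.10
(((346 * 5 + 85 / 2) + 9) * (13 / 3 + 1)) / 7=4072 / 3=1357.33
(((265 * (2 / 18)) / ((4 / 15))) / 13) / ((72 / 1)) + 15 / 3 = 57485 / 11232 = 5.12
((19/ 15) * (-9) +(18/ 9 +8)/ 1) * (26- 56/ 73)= -12894/ 365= -35.33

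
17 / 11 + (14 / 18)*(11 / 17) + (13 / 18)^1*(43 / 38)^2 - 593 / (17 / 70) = -3951251459 / 1620168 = -2438.79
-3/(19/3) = -9/19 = -0.47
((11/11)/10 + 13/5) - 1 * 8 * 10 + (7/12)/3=-13879/180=-77.11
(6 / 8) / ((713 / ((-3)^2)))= 27 / 2852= 0.01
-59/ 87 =-0.68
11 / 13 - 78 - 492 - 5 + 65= -6619 / 13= -509.15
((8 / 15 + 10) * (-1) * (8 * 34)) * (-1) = 42976 / 15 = 2865.07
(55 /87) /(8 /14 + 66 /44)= 770 /2523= 0.31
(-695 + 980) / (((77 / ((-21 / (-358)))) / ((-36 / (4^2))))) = -7695 / 15752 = -0.49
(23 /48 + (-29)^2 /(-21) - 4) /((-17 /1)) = 14639 /5712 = 2.56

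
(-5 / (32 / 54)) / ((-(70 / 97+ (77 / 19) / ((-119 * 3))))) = 12689055 / 1068208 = 11.88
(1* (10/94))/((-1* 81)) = -5/3807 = -0.00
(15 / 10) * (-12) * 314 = -5652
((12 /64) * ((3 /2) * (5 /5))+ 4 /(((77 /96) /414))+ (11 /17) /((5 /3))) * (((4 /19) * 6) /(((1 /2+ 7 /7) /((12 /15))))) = 865109874 /621775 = 1391.36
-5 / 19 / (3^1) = -5 / 57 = -0.09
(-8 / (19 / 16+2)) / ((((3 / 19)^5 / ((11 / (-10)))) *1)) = 1743173696 / 61965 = 28131.59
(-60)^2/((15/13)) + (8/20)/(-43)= 670798/215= 3119.99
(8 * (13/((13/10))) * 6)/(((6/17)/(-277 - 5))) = -383520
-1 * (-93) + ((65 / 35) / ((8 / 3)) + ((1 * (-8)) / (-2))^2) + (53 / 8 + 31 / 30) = 49289 / 420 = 117.35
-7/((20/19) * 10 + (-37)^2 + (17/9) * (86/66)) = -39501/7798556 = -0.01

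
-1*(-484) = 484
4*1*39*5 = 780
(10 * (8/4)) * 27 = 540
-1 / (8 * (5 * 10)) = -1 / 400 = -0.00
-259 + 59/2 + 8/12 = -1373/6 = -228.83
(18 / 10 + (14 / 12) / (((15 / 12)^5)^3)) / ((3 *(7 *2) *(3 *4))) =168553018259 / 46142578125000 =0.00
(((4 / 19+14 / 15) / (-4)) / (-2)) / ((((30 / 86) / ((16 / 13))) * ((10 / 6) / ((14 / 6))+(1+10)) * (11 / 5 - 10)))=-98126 / 17772885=-0.01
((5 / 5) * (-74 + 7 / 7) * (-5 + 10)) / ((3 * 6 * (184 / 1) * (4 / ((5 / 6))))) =-1825 / 79488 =-0.02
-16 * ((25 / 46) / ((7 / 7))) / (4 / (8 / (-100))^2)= -8 / 575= -0.01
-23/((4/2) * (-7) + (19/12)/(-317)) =87492/53275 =1.64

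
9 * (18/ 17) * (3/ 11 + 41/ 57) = 33588/ 3553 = 9.45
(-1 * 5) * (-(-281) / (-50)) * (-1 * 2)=-281 / 5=-56.20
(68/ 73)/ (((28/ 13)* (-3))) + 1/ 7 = -2/ 1533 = -0.00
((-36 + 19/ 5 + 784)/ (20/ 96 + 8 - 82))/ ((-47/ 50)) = 128880/ 11891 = 10.84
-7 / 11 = -0.64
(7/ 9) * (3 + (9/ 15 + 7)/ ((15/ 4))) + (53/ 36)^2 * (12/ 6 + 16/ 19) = 1033153/ 102600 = 10.07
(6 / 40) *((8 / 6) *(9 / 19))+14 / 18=0.87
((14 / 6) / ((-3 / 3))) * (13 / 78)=-7 / 18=-0.39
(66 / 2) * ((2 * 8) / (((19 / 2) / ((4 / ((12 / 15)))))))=5280 / 19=277.89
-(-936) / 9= 104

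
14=14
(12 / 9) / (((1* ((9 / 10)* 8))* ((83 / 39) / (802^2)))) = 41808260 / 747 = 55968.22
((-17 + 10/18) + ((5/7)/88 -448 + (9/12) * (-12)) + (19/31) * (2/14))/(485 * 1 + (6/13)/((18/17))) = -151081567/154939488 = -0.98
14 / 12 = 7 / 6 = 1.17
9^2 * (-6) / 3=-162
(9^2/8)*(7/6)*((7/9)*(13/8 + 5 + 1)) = 8967/128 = 70.05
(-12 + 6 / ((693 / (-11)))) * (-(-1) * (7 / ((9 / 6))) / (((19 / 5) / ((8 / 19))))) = -20320 / 3249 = -6.25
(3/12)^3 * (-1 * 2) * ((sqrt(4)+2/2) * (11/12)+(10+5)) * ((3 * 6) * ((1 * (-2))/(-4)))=-639/128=-4.99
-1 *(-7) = 7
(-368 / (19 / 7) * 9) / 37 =-23184 / 703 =-32.98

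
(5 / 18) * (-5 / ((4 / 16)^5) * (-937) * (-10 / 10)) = -11993600 / 9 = -1332622.22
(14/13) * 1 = 14/13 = 1.08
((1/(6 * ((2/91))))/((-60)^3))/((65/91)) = -637/12960000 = -0.00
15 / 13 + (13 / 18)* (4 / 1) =473 / 117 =4.04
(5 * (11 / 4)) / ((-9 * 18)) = -55 / 648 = -0.08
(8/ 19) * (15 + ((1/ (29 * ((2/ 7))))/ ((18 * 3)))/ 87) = 8174534/ 1294299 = 6.32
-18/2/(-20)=9/20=0.45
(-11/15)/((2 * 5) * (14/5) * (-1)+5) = 11/345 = 0.03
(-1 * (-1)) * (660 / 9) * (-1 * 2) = -440 / 3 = -146.67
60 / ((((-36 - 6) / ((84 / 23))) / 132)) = -15840 / 23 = -688.70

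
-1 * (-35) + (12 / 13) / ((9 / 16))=1429 / 39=36.64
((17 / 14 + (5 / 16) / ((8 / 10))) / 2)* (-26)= -9347 / 448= -20.86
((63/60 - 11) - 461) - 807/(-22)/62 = -801961/1705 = -470.36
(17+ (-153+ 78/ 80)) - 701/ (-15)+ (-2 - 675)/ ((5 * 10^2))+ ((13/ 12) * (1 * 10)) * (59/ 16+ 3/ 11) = -2056701/ 44000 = -46.74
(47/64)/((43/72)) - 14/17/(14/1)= 6847/5848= 1.17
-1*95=-95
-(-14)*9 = 126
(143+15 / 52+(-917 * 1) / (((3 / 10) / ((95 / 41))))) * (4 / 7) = -44383327 / 11193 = -3965.28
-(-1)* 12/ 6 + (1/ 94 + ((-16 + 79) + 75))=13161/ 94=140.01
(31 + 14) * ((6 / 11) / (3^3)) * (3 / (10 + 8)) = 5 / 33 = 0.15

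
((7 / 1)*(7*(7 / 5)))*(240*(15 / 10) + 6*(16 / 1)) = 156408 / 5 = 31281.60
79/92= 0.86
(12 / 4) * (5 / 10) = 3 / 2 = 1.50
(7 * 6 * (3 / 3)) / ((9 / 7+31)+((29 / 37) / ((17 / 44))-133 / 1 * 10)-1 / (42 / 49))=-1109556 / 34260245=-0.03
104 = 104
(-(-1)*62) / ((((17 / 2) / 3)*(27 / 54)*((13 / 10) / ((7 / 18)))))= 13.09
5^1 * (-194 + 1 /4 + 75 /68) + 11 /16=-261813 /272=-962.55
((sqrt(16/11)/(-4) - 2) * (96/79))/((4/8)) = -384/79 - 192 * sqrt(11)/869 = -5.59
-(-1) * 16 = 16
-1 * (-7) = 7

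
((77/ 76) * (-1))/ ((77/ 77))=-77/ 76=-1.01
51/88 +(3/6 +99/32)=1469/352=4.17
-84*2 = -168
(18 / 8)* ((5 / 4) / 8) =45 / 128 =0.35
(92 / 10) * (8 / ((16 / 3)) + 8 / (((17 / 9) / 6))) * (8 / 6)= 5612 / 17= 330.12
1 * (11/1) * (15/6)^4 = 6875/16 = 429.69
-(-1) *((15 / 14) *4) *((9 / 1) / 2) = 135 / 7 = 19.29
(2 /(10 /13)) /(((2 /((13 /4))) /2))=169 /20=8.45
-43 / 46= -0.93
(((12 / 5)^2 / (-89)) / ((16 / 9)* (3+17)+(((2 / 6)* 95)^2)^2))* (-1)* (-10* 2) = -46656 / 36246809725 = -0.00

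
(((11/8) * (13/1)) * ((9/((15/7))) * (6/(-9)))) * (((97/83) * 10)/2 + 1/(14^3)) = -190321989/650720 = -292.48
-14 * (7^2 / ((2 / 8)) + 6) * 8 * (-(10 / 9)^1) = 226240 / 9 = 25137.78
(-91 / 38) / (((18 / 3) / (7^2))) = -4459 / 228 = -19.56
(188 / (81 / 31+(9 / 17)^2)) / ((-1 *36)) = -421073 / 233280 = -1.81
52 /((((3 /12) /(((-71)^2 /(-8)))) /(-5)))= 655330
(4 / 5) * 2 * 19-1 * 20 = 52 / 5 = 10.40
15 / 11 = 1.36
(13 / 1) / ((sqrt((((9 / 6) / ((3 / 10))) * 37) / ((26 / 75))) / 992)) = 12896 * sqrt(14430) / 2775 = 558.25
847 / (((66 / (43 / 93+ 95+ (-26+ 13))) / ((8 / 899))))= 2362052 / 250821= 9.42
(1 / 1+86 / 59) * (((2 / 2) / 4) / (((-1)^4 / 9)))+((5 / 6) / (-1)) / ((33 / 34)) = 109135 / 23364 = 4.67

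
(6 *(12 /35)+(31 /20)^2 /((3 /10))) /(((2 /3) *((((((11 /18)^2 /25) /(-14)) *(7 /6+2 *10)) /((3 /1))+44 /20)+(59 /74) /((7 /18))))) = 1140283575 /320424701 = 3.56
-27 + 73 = 46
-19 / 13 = -1.46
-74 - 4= -78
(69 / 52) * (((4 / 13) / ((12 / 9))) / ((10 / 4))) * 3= 621 / 1690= 0.37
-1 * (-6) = 6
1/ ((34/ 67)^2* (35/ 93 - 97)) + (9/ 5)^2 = 830976171/ 259695400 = 3.20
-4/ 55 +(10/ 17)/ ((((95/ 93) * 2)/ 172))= 878488/ 17765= 49.45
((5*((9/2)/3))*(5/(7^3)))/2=75/1372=0.05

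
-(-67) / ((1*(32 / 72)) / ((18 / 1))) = 5427 / 2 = 2713.50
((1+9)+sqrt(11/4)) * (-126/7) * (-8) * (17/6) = 204 * sqrt(11)+4080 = 4756.59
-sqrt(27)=-3* sqrt(3)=-5.20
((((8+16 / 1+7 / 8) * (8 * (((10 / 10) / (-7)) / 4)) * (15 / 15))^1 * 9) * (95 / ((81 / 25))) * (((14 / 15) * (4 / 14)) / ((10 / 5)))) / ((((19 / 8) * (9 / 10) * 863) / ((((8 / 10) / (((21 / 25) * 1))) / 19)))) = -3980000 / 585717237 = -0.01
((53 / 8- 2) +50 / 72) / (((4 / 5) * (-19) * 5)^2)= 0.00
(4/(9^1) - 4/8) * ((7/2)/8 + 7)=-119/288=-0.41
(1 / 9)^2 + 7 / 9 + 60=4924 / 81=60.79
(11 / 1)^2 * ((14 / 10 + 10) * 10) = 13794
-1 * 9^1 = -9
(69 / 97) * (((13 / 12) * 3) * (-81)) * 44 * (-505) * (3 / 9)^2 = 44845515 / 97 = 462324.90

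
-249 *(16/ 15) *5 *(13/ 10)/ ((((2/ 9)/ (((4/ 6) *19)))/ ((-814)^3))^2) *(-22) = 179485865325582735240262656/ 5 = 35897173065116547048052530.00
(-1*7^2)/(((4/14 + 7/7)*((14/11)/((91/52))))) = -3773/72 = -52.40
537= 537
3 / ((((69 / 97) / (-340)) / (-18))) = 593640 / 23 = 25810.43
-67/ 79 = -0.85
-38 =-38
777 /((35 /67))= 7437 /5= 1487.40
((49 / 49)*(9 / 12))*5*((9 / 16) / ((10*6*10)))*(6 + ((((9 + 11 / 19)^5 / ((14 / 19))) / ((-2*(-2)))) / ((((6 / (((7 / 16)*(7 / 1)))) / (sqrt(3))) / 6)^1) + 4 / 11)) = 63 / 2816 + 393140251413*sqrt(3) / 1334487040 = 510.29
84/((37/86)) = 7224/37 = 195.24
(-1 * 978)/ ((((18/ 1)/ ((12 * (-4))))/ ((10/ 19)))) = 26080/ 19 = 1372.63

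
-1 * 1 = -1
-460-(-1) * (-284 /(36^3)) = -5365511 /11664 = -460.01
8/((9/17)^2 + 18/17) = 2312/387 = 5.97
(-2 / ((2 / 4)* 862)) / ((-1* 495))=2 / 213345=0.00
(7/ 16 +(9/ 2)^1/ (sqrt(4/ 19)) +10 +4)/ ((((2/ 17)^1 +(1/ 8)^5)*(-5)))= -2680832/ 109255 - 417792*sqrt(19)/ 109255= -41.21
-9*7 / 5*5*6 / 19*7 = -2646 / 19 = -139.26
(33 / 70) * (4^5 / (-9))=-5632 / 105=-53.64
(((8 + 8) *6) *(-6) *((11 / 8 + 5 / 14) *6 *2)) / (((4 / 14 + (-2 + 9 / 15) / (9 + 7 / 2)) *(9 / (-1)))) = 145500 / 19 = 7657.89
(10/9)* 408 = 1360/3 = 453.33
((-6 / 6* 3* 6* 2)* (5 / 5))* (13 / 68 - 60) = 36603 / 17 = 2153.12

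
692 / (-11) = -692 / 11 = -62.91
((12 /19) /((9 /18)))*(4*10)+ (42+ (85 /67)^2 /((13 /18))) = 105062556 /1108783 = 94.75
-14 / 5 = -2.80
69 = 69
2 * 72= 144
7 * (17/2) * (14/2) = 833/2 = 416.50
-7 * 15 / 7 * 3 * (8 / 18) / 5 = -4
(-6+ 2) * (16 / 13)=-64 / 13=-4.92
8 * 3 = 24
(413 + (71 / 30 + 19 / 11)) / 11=137641 / 3630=37.92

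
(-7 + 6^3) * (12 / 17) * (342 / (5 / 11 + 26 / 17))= 25431.53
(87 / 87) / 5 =1 / 5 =0.20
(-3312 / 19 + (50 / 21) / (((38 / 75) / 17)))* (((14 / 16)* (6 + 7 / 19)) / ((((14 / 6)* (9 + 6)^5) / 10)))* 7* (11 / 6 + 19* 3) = -28233293 / 23085000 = -1.22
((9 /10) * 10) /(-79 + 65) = -9 /14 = -0.64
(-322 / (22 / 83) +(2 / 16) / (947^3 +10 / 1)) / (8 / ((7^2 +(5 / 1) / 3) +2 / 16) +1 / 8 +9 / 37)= -372268802318323433 / 161110609664499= -2310.64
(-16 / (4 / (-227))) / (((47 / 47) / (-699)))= -634692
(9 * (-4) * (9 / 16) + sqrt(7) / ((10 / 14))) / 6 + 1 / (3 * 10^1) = -401 / 120 + 7 * sqrt(7) / 30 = -2.72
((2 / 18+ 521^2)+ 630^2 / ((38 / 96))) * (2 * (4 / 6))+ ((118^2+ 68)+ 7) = 1712846.80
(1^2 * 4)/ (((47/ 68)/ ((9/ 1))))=2448/ 47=52.09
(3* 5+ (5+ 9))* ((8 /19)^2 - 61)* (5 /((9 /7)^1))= -7428785 /1083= -6859.45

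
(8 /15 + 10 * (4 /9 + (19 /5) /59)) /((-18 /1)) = -7463 /23895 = -0.31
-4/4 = -1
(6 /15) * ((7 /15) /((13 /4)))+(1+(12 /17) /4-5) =-62423 /16575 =-3.77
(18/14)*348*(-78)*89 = -21742344/7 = -3106049.14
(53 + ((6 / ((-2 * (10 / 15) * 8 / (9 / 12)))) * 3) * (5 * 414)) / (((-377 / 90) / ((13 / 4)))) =3696255 / 1856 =1991.52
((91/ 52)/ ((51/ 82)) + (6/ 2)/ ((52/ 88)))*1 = 10463/ 1326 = 7.89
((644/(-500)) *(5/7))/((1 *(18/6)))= -23/75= -0.31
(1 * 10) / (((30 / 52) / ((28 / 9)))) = 53.93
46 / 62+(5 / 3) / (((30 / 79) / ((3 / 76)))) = 0.92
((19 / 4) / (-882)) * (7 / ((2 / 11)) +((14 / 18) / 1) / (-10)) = -4693 / 22680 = -0.21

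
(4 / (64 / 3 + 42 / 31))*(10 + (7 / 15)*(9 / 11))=106206 / 58025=1.83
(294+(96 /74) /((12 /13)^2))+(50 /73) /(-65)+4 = 31550293 /105339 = 299.51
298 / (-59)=-298 / 59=-5.05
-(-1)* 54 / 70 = 27 / 35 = 0.77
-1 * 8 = -8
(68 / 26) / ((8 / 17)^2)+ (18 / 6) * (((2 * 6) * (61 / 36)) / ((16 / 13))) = 25531 / 416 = 61.37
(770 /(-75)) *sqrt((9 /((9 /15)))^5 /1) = -2310 *sqrt(15) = -8946.59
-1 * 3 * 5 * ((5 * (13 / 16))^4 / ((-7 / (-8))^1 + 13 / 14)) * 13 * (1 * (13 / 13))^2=-24366103125 / 827392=-29449.29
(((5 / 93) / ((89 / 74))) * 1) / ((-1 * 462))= -0.00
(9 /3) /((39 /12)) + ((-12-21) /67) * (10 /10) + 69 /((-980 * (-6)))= 755033 /1707160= 0.44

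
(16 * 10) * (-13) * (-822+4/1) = 1701440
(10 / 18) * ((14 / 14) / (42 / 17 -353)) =-85 / 53631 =-0.00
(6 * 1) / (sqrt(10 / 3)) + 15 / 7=15 / 7 + 3 * sqrt(30) / 5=5.43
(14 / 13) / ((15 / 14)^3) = 38416 / 43875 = 0.88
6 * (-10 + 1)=-54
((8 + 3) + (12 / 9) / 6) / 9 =101 / 81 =1.25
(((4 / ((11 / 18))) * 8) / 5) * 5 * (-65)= -37440 / 11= -3403.64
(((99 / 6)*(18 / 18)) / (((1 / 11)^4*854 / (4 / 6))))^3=4177248169415651 / 622835864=6706820.22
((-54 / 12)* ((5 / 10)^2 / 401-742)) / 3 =3570501 / 3208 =1113.00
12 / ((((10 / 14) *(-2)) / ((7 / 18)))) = -49 / 15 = -3.27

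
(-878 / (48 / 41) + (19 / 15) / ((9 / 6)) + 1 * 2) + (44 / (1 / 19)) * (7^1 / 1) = 1837759 / 360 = 5104.89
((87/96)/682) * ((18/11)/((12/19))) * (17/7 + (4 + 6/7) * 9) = 533919/3360896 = 0.16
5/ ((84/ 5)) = 0.30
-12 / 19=-0.63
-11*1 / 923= -11 / 923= -0.01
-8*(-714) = 5712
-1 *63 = -63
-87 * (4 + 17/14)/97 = -6351/1358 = -4.68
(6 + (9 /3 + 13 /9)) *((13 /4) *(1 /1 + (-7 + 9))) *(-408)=-41548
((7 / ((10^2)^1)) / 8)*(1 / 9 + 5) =161 / 3600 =0.04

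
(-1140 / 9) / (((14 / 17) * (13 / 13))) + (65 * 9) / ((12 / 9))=284.94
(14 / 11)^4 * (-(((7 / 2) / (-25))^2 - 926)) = 22232789404 / 9150625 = 2429.65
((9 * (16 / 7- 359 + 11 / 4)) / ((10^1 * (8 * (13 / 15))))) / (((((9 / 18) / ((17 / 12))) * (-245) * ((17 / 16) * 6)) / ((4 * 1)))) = 0.33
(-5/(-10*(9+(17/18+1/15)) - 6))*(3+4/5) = 171/955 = 0.18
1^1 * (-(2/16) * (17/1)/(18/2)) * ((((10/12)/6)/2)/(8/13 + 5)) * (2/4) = -1105/756864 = -0.00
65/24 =2.71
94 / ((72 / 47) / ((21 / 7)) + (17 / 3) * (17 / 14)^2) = 2597784 / 245023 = 10.60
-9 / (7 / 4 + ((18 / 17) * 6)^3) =-176868 / 5073239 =-0.03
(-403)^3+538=-65450289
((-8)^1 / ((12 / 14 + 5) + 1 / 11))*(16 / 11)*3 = -1344 / 229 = -5.87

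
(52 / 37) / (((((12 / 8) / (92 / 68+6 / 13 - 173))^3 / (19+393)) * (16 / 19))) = -1022020856.76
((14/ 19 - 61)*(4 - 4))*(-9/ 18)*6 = 0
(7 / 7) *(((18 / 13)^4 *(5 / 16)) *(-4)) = -4.59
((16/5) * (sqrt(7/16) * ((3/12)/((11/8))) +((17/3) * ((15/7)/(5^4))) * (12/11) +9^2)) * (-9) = -112295376/48125-72 * sqrt(7)/55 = -2336.87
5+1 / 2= 11 / 2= 5.50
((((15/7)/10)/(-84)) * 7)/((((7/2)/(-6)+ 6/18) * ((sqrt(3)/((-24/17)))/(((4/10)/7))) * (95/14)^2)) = -32 * sqrt(3)/767125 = -0.00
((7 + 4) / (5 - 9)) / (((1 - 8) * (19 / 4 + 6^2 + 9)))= 11 / 1393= 0.01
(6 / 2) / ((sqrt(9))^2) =1 / 3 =0.33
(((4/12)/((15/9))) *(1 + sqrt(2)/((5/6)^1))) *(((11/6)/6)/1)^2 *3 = 121/2160 + 121 *sqrt(2)/1800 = 0.15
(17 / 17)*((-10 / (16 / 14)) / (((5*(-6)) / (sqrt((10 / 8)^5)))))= 175*sqrt(5) / 768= 0.51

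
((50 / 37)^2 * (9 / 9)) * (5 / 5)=2500 / 1369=1.83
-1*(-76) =76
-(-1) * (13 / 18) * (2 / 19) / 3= 13 / 513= 0.03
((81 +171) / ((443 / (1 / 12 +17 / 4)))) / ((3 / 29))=10556 / 443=23.83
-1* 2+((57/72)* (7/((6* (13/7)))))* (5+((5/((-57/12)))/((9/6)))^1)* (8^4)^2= 35863687.12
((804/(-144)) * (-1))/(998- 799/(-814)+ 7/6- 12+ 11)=27269/4879840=0.01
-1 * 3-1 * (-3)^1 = 0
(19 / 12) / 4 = 19 / 48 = 0.40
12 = 12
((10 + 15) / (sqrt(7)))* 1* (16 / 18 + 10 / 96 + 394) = 1421975* sqrt(7) / 1008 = 3732.33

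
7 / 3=2.33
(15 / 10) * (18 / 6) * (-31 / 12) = -11.62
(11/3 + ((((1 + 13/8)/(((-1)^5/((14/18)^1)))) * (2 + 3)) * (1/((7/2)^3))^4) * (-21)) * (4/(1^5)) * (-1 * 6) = -3551178856/40353607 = -88.00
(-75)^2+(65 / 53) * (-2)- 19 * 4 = 293967 / 53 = 5546.55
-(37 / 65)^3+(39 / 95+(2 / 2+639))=3340619668 / 5217875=640.23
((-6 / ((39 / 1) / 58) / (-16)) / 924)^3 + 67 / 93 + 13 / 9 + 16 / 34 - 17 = -839707821589524725 / 58457004856233984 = -14.36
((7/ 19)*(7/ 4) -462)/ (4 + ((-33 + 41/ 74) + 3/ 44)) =14270641/ 877781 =16.26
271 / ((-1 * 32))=-271 / 32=-8.47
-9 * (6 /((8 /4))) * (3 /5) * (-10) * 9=1458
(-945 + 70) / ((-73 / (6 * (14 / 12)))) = 6125 / 73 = 83.90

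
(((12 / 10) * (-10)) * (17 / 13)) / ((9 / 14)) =-952 / 39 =-24.41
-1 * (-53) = 53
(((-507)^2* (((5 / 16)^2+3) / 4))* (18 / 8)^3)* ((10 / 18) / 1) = 82555142085 / 65536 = 1259691.50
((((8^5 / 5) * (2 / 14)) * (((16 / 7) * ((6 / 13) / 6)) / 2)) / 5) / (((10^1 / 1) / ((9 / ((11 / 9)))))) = 10616832 / 875875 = 12.12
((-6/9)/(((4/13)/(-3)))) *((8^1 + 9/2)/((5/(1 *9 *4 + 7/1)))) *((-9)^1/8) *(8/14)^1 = -25155/56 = -449.20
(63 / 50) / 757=63 / 37850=0.00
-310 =-310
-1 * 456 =-456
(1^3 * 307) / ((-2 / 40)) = -6140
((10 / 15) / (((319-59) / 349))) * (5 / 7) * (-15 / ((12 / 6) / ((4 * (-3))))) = 5235 / 91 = 57.53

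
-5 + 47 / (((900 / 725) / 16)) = 5407 / 9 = 600.78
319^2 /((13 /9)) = 915849 /13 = 70449.92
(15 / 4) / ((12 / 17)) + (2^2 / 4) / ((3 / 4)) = 319 / 48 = 6.65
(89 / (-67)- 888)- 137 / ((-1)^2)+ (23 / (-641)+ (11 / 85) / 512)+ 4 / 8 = -1917394613663 / 1869053440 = -1025.86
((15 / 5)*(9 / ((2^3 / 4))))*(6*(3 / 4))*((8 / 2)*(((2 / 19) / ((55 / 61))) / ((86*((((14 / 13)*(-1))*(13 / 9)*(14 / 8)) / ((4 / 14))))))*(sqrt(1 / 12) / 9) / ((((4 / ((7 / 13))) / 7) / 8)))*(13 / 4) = -4941*sqrt(3) / 314545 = -0.03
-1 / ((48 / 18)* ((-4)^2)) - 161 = -20611 / 128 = -161.02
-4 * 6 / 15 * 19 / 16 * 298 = -2831 / 5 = -566.20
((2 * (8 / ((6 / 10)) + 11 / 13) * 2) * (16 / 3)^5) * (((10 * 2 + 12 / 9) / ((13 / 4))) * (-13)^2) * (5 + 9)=8312909201408 / 2187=3801055876.27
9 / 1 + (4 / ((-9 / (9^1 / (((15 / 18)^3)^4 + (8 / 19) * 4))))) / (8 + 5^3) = 4671922388157 / 520069946389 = 8.98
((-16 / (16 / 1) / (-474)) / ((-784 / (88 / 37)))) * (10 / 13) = -55 / 11171706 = -0.00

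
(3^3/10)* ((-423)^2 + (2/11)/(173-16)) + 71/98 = 40882135244/84623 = 483109.03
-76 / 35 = -2.17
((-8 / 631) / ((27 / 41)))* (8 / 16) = -0.01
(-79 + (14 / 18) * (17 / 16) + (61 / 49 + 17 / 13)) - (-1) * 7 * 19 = 5263259 / 91728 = 57.38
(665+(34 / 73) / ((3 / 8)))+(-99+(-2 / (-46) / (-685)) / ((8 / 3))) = 15657444383 / 27602760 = 567.24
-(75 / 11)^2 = -5625 / 121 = -46.49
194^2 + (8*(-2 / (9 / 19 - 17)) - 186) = 5879802 / 157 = 37450.97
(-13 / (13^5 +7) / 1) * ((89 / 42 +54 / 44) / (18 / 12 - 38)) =0.00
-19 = -19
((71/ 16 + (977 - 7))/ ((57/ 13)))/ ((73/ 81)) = 5472441/ 22192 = 246.60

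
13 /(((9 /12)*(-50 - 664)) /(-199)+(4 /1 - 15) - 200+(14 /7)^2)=-398 /6255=-0.06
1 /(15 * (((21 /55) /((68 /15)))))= 748 /945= 0.79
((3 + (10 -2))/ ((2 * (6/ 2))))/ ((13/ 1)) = 11/ 78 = 0.14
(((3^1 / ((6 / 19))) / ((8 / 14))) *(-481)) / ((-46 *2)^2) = -63973 / 67712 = -0.94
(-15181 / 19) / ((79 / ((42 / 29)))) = -33558 / 2291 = -14.65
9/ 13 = 0.69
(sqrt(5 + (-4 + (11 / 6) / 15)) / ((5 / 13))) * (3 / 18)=0.46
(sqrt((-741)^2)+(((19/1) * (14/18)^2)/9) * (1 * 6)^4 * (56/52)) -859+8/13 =194810/117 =1665.04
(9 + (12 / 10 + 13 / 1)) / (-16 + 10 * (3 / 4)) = -232 / 85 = -2.73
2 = 2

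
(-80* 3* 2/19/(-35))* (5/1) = 480/133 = 3.61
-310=-310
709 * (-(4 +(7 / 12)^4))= -2918.09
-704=-704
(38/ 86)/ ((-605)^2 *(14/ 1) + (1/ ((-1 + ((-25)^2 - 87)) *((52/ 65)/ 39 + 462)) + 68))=306409694/ 3553545689805319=0.00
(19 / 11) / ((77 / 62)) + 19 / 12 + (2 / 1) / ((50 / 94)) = 1711141 / 254100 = 6.73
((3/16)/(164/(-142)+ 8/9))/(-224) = 1917/609280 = 0.00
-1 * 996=-996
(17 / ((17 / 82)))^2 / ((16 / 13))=21853 / 4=5463.25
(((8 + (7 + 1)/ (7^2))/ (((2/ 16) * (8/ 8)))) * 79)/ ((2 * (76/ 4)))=126400/ 931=135.77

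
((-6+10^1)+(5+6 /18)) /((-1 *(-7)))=1.33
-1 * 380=-380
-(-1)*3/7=3/7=0.43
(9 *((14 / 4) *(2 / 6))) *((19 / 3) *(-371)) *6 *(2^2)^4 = -37895424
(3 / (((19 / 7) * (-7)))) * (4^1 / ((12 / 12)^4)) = -12 / 19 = -0.63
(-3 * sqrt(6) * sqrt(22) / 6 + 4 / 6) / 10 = 1 / 15-sqrt(33) / 10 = -0.51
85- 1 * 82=3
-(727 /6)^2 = -528529 /36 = -14681.36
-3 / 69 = -1 / 23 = -0.04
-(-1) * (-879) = -879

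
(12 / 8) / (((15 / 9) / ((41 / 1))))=369 / 10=36.90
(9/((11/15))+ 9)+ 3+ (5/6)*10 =1076/33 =32.61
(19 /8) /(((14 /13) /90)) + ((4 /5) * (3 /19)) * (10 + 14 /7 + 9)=1070037 /5320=201.13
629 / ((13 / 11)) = 6919 / 13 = 532.23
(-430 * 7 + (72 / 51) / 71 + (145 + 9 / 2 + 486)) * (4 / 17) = -11463990 / 20519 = -558.70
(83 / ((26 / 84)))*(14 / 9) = 16268 / 39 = 417.13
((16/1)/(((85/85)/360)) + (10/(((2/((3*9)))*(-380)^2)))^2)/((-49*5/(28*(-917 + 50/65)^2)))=-681574463795278454409/1233357944000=-552616916.37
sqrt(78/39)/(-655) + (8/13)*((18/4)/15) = 12/65-sqrt(2)/655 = 0.18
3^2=9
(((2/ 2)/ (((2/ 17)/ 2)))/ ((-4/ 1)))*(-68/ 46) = 289/ 46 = 6.28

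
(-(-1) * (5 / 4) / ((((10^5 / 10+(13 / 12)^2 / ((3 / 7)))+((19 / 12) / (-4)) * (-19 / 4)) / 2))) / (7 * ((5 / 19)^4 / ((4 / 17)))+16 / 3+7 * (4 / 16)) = 675584064 / 19536127337221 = 0.00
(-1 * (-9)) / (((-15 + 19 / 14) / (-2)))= 252 / 191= 1.32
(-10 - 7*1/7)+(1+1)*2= -7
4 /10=2 /5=0.40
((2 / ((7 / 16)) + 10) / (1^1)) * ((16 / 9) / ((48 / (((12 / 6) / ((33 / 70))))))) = 680 / 297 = 2.29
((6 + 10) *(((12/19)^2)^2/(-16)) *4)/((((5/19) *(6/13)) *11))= -179712/377245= -0.48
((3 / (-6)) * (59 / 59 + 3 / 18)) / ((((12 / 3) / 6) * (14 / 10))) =-5 / 8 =-0.62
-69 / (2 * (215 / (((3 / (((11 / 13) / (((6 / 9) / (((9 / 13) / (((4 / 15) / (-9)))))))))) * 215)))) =15548 / 4455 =3.49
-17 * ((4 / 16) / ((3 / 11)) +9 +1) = -2227 / 12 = -185.58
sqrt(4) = 2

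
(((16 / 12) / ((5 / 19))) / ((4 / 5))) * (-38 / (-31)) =722 / 93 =7.76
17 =17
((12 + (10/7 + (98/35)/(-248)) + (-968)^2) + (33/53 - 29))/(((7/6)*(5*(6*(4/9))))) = 60236.30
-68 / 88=-17 / 22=-0.77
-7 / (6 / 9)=-21 / 2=-10.50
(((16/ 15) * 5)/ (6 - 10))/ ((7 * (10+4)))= -2/ 147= -0.01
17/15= 1.13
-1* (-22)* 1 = 22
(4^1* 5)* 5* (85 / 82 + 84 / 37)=501650 / 1517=330.69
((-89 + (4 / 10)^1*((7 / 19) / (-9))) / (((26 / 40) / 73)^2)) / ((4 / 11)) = -89228669420 / 28899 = -3087604.05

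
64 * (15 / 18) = 160 / 3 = 53.33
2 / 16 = 1 / 8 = 0.12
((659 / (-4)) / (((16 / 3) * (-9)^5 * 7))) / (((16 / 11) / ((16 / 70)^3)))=7249 / 11814720750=0.00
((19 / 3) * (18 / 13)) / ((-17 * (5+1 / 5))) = -285 / 2873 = -0.10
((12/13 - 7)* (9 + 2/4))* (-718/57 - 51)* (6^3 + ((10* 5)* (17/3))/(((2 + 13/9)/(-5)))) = -288952375/403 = -717003.41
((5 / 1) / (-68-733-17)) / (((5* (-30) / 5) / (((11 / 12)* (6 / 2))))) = 11 / 19632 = 0.00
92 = 92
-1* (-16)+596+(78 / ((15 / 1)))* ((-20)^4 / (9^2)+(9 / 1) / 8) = 17640917 / 1620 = 10889.45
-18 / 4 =-9 / 2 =-4.50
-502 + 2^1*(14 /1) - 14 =-488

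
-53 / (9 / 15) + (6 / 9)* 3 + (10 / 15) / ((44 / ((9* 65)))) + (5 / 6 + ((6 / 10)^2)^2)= -525984 / 6875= -76.51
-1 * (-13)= 13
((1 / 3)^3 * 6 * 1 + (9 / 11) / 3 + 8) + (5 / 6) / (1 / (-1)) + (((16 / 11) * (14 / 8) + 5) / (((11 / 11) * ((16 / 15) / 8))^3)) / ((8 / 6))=7587647 / 3168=2395.09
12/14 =6/7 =0.86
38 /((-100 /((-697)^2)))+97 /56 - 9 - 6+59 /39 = -10080206957 /54600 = -184619.18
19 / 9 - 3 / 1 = -8 / 9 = -0.89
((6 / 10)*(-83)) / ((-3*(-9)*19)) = -83 / 855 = -0.10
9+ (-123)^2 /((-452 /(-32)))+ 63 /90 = 1221281 /1130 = 1080.78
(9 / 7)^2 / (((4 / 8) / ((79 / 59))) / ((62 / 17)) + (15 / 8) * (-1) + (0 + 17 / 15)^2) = -357064200 / 105444913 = -3.39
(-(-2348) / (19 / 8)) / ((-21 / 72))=-450816 / 133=-3389.59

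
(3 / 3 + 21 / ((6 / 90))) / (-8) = -79 / 2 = -39.50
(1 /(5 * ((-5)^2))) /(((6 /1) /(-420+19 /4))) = -1661 /3000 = -0.55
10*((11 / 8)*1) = 55 / 4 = 13.75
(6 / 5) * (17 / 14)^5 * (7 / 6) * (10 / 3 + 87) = 384781247 / 1152480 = 333.87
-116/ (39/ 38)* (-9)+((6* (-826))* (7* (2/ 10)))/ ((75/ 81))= -10523892/ 1625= -6476.24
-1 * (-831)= 831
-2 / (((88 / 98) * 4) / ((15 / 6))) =-245 / 176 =-1.39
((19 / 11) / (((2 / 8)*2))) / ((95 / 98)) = 196 / 55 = 3.56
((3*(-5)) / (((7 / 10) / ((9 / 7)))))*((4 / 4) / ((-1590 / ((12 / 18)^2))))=20 / 2597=0.01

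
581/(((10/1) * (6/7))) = 4067/60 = 67.78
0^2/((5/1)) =0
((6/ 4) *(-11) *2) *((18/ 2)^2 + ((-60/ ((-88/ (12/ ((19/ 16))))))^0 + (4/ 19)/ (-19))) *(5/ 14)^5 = -1526146875/ 97077232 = -15.72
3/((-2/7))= -21/2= -10.50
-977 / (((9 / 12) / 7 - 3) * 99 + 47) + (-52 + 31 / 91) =-29021407 / 609973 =-47.58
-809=-809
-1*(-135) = 135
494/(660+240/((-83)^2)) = 1701583/2273490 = 0.75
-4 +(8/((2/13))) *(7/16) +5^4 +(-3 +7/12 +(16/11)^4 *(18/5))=144385364/219615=657.45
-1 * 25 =-25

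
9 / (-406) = -9 / 406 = -0.02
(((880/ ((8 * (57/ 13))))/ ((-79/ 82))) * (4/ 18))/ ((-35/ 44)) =2063776/ 283689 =7.27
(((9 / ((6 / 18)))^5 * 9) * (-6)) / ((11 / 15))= -11622614670 / 11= -1056601333.64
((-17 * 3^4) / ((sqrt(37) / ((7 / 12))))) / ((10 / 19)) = -250.90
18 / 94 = 9 / 47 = 0.19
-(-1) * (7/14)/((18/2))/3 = 0.02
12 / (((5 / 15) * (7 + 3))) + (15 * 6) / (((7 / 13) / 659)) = 3855276 / 35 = 110150.74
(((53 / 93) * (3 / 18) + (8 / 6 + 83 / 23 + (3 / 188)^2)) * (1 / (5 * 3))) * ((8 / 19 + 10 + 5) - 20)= -33131461597 / 21546232560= -1.54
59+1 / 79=4662 / 79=59.01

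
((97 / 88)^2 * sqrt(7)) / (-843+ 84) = -9409 * sqrt(7) / 5877696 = -0.00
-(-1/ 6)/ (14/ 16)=4/ 21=0.19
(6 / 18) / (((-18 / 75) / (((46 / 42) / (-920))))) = 5 / 3024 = 0.00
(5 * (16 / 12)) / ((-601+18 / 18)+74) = -10 / 789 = -0.01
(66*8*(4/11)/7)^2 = 36864/49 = 752.33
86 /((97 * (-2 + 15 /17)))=-0.79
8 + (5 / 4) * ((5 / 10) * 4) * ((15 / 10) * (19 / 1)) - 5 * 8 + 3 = 169 / 4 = 42.25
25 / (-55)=-5 / 11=-0.45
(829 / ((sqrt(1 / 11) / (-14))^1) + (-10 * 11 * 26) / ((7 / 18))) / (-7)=51480 / 49 + 1658 * sqrt(11)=6549.58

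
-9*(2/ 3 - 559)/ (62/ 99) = 497475/ 62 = 8023.79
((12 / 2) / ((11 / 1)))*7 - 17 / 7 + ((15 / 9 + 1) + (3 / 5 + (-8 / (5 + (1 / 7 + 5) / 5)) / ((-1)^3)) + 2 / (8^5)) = 5.98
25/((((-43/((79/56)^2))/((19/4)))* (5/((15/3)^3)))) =-74111875/539392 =-137.40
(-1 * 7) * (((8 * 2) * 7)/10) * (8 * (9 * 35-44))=-849856/5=-169971.20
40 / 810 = 4 / 81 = 0.05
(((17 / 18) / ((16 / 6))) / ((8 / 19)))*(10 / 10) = 323 / 384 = 0.84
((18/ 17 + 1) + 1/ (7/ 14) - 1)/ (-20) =-13/ 85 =-0.15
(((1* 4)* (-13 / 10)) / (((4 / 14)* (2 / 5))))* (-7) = 318.50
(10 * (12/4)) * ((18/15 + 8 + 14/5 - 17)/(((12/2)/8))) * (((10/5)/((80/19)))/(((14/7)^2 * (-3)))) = 95/12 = 7.92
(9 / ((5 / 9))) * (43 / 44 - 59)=-206793 / 220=-939.97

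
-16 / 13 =-1.23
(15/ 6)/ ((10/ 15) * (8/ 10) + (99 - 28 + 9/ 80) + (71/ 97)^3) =21904152/ 631172435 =0.03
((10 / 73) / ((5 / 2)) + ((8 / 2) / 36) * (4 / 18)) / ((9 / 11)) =5170 / 53217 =0.10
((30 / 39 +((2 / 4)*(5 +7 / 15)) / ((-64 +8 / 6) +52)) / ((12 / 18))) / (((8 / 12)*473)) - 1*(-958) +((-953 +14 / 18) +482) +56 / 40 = 1575082033 / 3219840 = 489.18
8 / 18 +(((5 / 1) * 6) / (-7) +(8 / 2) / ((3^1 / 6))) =262 / 63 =4.16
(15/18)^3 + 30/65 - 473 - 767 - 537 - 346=-5958463/2808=-2121.96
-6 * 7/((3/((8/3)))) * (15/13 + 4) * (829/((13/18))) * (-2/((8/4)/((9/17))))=335924064/2873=116924.49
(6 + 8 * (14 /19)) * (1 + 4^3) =14690 /19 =773.16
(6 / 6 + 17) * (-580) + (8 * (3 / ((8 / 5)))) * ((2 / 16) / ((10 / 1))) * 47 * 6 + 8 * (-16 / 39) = -3241807 / 312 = -10390.41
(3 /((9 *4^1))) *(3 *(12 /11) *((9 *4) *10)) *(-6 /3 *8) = -17280 /11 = -1570.91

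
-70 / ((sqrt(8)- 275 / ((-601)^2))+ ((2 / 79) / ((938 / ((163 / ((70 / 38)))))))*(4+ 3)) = 625135106569157772525 / 4477379877749969415727- 156713283095563931625875*sqrt(2) / 8954759755499938831454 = -24.61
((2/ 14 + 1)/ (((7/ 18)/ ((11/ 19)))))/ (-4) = -396/ 931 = -0.43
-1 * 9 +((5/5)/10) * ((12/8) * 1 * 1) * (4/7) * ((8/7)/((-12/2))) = -2209/245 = -9.02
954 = 954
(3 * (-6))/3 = -6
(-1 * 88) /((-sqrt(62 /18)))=264 * sqrt(31) /31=47.42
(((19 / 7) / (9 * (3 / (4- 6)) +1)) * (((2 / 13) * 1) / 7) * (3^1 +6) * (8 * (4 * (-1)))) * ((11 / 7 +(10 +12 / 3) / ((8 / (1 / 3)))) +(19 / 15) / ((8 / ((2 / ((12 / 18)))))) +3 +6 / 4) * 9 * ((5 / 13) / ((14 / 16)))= 393261696 / 10144225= 38.77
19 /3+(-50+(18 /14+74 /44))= -18803 /462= -40.70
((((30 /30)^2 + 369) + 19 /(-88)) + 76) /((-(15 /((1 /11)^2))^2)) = -39229 /289891800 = -0.00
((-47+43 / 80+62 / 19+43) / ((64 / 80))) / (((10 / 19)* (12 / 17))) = -1717 / 2560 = -0.67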